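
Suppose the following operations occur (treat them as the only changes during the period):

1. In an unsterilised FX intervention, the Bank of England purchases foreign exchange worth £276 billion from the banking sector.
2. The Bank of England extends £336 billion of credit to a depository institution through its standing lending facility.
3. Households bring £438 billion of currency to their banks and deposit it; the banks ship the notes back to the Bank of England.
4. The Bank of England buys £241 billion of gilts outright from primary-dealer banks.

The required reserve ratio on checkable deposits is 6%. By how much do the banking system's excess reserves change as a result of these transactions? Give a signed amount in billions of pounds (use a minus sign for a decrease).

FX purchase £276 billion: reserves +£276B, deposits 0.
Discount-window loan £336 billion: reserves +£336B, deposits 0.
Currency deposit £438 billion: reserves +£438B, deposits +£438B.
OMO purchase (from banks) £241 billion: reserves +£241B, deposits 0.
Totals: Δreserves = +£1291B, Δdeposits = +£438B.
Δrequired reserves = 6% × +£438B = +£26.28B.
Δexcess reserves = Δreserves − Δrequired = +£1291B − (+£26.28B) = +£1264.72 billion.

+£1264.72 billion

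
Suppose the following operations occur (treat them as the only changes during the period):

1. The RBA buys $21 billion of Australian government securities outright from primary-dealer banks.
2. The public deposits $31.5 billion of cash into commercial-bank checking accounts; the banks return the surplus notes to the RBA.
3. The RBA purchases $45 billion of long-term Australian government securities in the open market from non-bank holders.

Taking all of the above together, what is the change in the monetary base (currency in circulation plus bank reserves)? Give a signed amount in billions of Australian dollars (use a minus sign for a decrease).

OMO purchase (from banks) $21 billion: RBA balance sheet expands → +$21B.
Currency deposit $31.5 billion: just a shift between currency and reserves — both are base money → 0.
Asset purchase (from non-banks) $45 billion: RBA balance sheet expands → +$45B.
Net: 21 + 0 + 45 = +$66 billion.

+$66 billion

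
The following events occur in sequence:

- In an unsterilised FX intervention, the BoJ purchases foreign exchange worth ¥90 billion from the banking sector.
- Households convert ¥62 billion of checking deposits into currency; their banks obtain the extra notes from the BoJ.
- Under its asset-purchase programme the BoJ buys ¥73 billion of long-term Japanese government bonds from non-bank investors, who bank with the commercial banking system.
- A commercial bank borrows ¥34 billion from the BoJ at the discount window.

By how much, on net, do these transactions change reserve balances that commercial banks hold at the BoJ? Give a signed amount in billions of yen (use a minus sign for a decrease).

FX purchase ¥90 billion: the BoJ pays by crediting reserve accounts → +¥90B.
Currency withdrawal ¥62 billion: banks swap reserves for currency → −¥62B.
Asset purchase (from non-banks) ¥73 billion: the BoJ pays by crediting reserve accounts → +¥73B.
Discount-window loan ¥34 billion: the loan is credited to the bank's reserve account → +¥34B.
Net: 90 − 62 + 73 + 34 = +¥135 billion.

+¥135 billion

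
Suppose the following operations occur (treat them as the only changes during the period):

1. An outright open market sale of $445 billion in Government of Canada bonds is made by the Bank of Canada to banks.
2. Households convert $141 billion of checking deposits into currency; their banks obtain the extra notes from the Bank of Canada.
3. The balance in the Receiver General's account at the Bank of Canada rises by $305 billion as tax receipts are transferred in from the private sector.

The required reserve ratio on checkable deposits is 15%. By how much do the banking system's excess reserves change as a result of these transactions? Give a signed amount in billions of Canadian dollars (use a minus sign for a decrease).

OMO sale (to banks) $445 billion: reserves −$445B, deposits 0.
Currency withdrawal $141 billion: reserves −$141B, deposits −$141B.
Government account inflow $305 billion: reserves −$305B, deposits −$305B.
Totals: Δreserves = −$891B, Δdeposits = −$446B.
Δrequired reserves = 15% × −$446B = −$66.9B.
Δexcess reserves = Δreserves − Δrequired = −$891B − (−$66.9B) = -$824.1 billion.

-$824.1 billion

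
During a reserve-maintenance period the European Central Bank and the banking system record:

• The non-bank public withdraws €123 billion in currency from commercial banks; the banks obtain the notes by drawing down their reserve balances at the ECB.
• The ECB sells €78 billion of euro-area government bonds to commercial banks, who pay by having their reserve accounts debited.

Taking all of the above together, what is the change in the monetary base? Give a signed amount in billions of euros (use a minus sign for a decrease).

-€78 billion

ECB balance sheet:
  Assets:      Securities −€78B
  Liabilities: Bank reserves −€201B, Currency in circulation +€123B
Monetary base = currency + reserves: +€123B + (−€201B) = -€78 billion.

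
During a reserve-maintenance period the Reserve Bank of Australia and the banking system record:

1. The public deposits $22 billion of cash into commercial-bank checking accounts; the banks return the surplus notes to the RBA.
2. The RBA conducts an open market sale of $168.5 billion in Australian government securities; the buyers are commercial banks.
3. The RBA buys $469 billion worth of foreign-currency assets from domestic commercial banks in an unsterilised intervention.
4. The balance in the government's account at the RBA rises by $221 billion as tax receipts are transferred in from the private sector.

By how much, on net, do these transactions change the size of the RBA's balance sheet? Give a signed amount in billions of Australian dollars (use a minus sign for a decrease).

+$300.5 billion

Currency deposit $22 billion: only the composition of liabilities changes → 0.
OMO sale (to banks) $168.5 billion: an RBA asset is shed → −$168.5B.
FX purchase $469 billion: an RBA asset is acquired → +$469B.
Government account inflow $221 billion: only the composition of liabilities changes → 0.
Net: 0 − 168.5 + 469 + 0 = +$300.5 billion.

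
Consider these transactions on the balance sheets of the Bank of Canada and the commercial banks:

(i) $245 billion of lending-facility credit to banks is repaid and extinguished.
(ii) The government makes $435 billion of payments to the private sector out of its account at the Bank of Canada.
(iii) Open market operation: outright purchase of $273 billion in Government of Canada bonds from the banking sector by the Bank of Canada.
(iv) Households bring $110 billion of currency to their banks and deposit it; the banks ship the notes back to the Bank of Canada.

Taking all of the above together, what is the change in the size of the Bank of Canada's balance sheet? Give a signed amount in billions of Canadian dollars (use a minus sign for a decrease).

+$28 billion

Bank of Canada balance sheet:
  Assets:      Securities +$273B, Loans to banks −$245B
  Liabilities: Bank reserves +$573B, Currency in circulation −$110B, Government deposits −$435B
Commercial banking system:
  Assets:      Reserves at CB +$573B, Securities −$273B
  Liabilities: Checkable deposits +$545B, Borrowings from CB −$245B
Change in total Bank of Canada assets = +$28 billion.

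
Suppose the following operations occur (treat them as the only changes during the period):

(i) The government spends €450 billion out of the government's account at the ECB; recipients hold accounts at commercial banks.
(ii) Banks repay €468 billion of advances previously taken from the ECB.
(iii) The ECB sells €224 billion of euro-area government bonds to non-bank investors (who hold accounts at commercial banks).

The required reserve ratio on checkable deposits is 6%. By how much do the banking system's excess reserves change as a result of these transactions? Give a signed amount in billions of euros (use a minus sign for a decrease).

Government spending €450 billion: reserves +€450B, deposits +€450B.
Discount-window repayment €468 billion: reserves −€468B, deposits 0.
Asset sale (to non-banks) €224 billion: reserves −€224B, deposits −€224B.
Totals: Δreserves = −€242B, Δdeposits = +€226B.
Δrequired reserves = 6% × +€226B = +€13.56B.
Δexcess reserves = Δreserves − Δrequired = −€242B − (+€13.56B) = -€255.56 billion.

-€255.56 billion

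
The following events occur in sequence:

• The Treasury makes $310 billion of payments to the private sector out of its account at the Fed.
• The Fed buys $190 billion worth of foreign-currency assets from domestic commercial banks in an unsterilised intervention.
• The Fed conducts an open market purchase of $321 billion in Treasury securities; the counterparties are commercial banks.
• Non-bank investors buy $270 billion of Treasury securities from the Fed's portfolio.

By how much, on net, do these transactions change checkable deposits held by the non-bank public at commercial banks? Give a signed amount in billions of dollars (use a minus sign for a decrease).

Government spending $310 billion: non-bank counterparties' bank balances rise → +$310B.
FX purchase $190 billion: the counterparty is a bank, so public deposits are unchanged → 0.
OMO purchase (from banks) $321 billion: the counterparty is a bank, so public deposits are unchanged → 0.
Asset sale (to non-banks) $270 billion: non-bank counterparties' bank balances fall → −$270B.
Net: 310 + 0 + 0 − 270 = +$40 billion.

+$40 billion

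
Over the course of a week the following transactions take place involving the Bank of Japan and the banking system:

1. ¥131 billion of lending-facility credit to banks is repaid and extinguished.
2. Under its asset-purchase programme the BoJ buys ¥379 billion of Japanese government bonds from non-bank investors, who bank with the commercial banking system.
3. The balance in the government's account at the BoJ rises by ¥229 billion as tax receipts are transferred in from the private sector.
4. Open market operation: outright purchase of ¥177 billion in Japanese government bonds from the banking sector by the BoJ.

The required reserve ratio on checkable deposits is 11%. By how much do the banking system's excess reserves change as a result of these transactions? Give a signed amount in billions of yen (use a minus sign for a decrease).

Discount-window repayment ¥131 billion: reserves −¥131B, deposits 0.
Asset purchase (from non-banks) ¥379 billion: reserves +¥379B, deposits +¥379B.
Government account inflow ¥229 billion: reserves −¥229B, deposits −¥229B.
OMO purchase (from banks) ¥177 billion: reserves +¥177B, deposits 0.
Totals: Δreserves = +¥196B, Δdeposits = +¥150B.
Δrequired reserves = 11% × +¥150B = +¥16.5B.
Δexcess reserves = Δreserves − Δrequired = +¥196B − (+¥16.5B) = +¥179.5 billion.

+¥179.5 billion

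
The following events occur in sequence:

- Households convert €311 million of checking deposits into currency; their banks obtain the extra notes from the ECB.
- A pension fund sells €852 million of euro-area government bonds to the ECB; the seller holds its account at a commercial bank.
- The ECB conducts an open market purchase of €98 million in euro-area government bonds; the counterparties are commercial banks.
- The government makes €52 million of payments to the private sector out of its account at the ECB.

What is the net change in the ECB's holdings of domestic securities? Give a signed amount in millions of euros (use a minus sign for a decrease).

ECB balance sheet:
  Assets:      Securities +€950M
  Liabilities: Bank reserves +€691M, Currency in circulation +€311M, Government deposits −€52M
Commercial banking system:
  Assets:      Reserves at CB +€691M, Securities −€98M
  Liabilities: Checkable deposits +€593M
So the change in the ECB's holdings of domestic securities is +€950 million.

+€950 million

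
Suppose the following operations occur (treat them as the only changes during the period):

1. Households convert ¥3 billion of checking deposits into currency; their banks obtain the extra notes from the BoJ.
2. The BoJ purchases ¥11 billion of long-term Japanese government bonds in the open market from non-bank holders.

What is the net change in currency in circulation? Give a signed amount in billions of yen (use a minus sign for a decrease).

+¥3 billion

Currency withdrawal ¥3 billion: notes leave the central bank → +¥3B.
Asset purchase (from non-banks) ¥11 billion: no currency enters or leaves circulation → 0.
Net: 3 + 0 = +¥3 billion.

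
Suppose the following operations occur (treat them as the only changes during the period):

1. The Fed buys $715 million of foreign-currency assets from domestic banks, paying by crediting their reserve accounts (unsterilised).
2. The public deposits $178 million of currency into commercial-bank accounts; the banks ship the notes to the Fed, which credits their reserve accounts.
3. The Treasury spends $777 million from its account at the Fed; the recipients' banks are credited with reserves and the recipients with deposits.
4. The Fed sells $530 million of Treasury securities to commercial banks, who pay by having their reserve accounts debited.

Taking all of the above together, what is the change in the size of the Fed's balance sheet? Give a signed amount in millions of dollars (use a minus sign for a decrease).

+$185 million

Fed balance sheet:
  Assets:      Securities −$530M, Foreign assets +$715M
  Liabilities: Bank reserves +$1140M, Currency in circulation −$178M, Government deposits −$777M
Change in total Fed assets = +$185 million.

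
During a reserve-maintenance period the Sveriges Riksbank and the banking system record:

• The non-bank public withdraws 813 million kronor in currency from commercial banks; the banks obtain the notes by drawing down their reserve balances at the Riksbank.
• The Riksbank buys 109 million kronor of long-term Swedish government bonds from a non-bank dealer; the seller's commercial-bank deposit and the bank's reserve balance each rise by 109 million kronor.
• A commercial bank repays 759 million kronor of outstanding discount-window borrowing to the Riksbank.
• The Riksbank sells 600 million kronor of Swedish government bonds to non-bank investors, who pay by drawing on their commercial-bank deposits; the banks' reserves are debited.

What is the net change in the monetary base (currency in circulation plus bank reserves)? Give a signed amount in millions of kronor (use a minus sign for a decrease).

-1250 million

Riksbank balance sheet:
  Assets:      Securities −491M, Loans to banks −759M
  Liabilities: Bank reserves −2063M, Currency in circulation +813M
Monetary base = currency + reserves: +813M + (−2063M) = -1250 million.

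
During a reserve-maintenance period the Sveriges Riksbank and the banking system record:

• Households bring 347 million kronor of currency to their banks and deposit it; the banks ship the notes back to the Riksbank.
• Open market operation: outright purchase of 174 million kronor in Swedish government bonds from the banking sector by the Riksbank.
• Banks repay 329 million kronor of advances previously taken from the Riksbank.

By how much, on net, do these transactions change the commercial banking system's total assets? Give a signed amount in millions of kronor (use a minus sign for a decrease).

Riksbank balance sheet:
  Assets:      Securities +174M, Loans to banks −329M
  Liabilities: Bank reserves +192M, Currency in circulation −347M
Commercial banking system:
  Assets:      Reserves at CB +192M, Securities −174M
  Liabilities: Checkable deposits +347M, Borrowings from CB −329M
Change in total bank assets = +18 million.

+18 million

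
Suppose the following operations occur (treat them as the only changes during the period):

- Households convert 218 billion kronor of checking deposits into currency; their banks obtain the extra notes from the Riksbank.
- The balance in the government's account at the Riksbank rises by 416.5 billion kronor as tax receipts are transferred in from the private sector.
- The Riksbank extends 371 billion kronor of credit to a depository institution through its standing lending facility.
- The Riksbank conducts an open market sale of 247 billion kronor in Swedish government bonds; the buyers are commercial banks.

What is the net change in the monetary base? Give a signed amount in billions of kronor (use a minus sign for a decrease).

-292.5 billion

Currency withdrawal 218 billion kronor: just a shift between currency and reserves — both are base money → 0.
Government account inflow 416.5 billion kronor: reserves shift to a non-base liability → −416.5B.
Discount-window loan 371 billion kronor: Riksbank balance sheet expands → +371B.
OMO sale (to banks) 247 billion kronor: Riksbank balance sheet contracts → −247B.
Net: 0 − 416.5 + 371 − 247 = -292.5 billion.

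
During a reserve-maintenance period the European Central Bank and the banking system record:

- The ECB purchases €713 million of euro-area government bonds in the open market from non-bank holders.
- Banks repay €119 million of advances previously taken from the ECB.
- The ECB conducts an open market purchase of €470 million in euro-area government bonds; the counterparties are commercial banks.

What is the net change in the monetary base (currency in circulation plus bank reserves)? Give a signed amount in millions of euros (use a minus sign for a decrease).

+€1064 million

Asset purchase (from non-banks) €713 million: ECB balance sheet expands → +€713M.
Discount-window repayment €119 million: ECB balance sheet contracts → −€119M.
OMO purchase (from banks) €470 million: ECB balance sheet expands → +€470M.
Net: 713 − 119 + 470 = +€1064 million.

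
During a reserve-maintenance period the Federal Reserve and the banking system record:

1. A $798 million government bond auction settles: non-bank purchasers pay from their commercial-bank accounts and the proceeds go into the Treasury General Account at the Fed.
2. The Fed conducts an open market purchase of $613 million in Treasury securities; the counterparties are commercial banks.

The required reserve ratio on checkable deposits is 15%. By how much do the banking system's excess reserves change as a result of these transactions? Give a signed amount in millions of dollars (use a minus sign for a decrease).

-$65.3 million

Government account inflow $798 million: reserves −$798M, deposits −$798M.
OMO purchase (from banks) $613 million: reserves +$613M, deposits 0.
Totals: Δreserves = −$185M, Δdeposits = −$798M.
Δrequired reserves = 15% × −$798M = −$119.7M.
Δexcess reserves = Δreserves − Δrequired = −$185M − (−$119.7M) = -$65.3 million.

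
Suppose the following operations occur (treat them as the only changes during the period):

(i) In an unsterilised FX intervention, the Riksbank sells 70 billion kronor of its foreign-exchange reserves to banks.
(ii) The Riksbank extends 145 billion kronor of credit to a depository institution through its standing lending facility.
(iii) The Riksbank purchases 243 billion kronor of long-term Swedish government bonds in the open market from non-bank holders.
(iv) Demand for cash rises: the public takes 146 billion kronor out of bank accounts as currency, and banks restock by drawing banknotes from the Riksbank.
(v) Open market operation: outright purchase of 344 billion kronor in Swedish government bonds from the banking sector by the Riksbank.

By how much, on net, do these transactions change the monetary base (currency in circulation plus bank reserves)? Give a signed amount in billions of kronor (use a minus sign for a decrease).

+662 billion

FX sale 70 billion kronor: Riksbank balance sheet contracts → −70B.
Discount-window loan 145 billion kronor: Riksbank balance sheet expands → +145B.
Asset purchase (from non-banks) 243 billion kronor: Riksbank balance sheet expands → +243B.
Currency withdrawal 146 billion kronor: just a shift between currency and reserves — both are base money → 0.
OMO purchase (from banks) 344 billion kronor: Riksbank balance sheet expands → +344B.
Net: −70 + 145 + 243 + 0 + 344 = +662 billion.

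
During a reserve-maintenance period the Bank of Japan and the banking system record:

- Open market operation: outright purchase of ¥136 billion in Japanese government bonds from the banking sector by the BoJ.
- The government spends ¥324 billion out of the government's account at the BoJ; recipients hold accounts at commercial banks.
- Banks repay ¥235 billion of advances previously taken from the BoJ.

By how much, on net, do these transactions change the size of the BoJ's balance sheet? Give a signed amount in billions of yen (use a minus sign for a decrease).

-¥99 billion

OMO purchase (from banks) ¥136 billion: a BoJ asset is acquired → +¥136B.
Government spending ¥324 billion: only the composition of liabilities changes → 0.
Discount-window repayment ¥235 billion: a BoJ asset is shed → −¥235B.
Net: 136 + 0 − 235 = -¥99 billion.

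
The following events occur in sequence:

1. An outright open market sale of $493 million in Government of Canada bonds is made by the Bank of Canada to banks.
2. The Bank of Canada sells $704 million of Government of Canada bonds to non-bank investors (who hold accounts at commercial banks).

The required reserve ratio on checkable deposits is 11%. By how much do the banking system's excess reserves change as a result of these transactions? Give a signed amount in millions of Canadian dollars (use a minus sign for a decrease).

OMO sale (to banks) $493 million: reserves −$493M, deposits 0.
Asset sale (to non-banks) $704 million: reserves −$704M, deposits −$704M.
Totals: Δreserves = −$1197M, Δdeposits = −$704M.
Δrequired reserves = 11% × −$704M = −$77.44M.
Δexcess reserves = Δreserves − Δrequired = −$1197M − (−$77.44M) = -$1119.56 million.

-$1119.56 million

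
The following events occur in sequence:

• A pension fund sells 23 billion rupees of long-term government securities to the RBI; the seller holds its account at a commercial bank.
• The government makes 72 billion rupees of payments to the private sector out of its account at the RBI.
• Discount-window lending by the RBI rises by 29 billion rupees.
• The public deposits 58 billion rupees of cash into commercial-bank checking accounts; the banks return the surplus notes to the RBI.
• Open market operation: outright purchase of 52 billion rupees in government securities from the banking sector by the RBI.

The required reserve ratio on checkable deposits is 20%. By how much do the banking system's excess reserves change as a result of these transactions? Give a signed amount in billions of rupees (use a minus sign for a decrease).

+203.4 billion

Asset purchase (from non-banks) 23 billion rupees: reserves +23B, deposits +23B.
Government spending 72 billion rupees: reserves +72B, deposits +72B.
Discount-window loan 29 billion rupees: reserves +29B, deposits 0.
Currency deposit 58 billion rupees: reserves +58B, deposits +58B.
OMO purchase (from banks) 52 billion rupees: reserves +52B, deposits 0.
Totals: Δreserves = +234B, Δdeposits = +153B.
Δrequired reserves = 20% × +153B = +30.6B.
Δexcess reserves = Δreserves − Δrequired = +234B − (+30.6B) = +203.4 billion.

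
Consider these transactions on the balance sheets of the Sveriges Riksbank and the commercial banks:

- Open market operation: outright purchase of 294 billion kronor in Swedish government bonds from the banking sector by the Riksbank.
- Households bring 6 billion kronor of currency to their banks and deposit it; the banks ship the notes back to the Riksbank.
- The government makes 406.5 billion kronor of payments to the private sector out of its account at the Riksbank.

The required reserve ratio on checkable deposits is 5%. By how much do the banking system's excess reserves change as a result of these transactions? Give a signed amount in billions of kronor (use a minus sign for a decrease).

OMO purchase (from banks) 294 billion kronor: reserves +294B, deposits 0.
Currency deposit 6 billion kronor: reserves +6B, deposits +6B.
Government spending 406.5 billion kronor: reserves +406.5B, deposits +406.5B.
Totals: Δreserves = +706.5B, Δdeposits = +412.5B.
Δrequired reserves = 5% × +412.5B = +20.625B.
Δexcess reserves = Δreserves − Δrequired = +706.5B − (+20.625B) = +685.875 billion.

+685.875 billion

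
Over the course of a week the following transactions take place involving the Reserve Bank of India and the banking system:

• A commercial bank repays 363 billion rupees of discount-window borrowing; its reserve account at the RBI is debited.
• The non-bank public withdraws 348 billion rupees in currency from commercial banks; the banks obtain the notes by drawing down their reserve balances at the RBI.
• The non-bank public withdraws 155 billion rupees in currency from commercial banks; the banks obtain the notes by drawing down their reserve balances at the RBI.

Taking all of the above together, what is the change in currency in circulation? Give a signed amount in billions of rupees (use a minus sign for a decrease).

+503 billion

Discount-window repayment 363 billion rupees: no currency enters or leaves circulation → 0.
Currency withdrawal 348 billion rupees: notes leave the central bank → +348B.
Currency withdrawal 155 billion rupees: notes leave the central bank → +155B.
Net: 0 + 348 + 155 = +503 billion.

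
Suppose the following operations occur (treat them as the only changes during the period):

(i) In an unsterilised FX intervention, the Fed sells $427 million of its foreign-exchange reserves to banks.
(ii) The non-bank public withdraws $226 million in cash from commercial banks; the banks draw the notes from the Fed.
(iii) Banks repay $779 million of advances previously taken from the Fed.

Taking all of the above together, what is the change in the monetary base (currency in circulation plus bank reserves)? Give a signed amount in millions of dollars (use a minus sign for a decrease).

FX sale $427 million: Fed balance sheet contracts → −$427M.
Currency withdrawal $226 million: just a shift between currency and reserves — both are base money → 0.
Discount-window repayment $779 million: Fed balance sheet contracts → −$779M.
Net: −427 + 0 − 779 = -$1206 million.

-$1206 million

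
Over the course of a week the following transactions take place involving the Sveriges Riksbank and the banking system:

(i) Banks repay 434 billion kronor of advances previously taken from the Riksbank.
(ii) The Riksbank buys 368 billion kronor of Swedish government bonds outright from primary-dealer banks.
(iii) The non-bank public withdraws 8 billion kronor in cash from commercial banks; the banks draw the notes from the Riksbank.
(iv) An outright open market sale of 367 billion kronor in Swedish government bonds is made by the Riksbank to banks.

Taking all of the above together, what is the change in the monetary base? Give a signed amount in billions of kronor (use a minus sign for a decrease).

Discount-window repayment 434 billion kronor: Riksbank balance sheet contracts → −434B.
OMO purchase (from banks) 368 billion kronor: Riksbank balance sheet expands → +368B.
Currency withdrawal 8 billion kronor: just a shift between currency and reserves — both are base money → 0.
OMO sale (to banks) 367 billion kronor: Riksbank balance sheet contracts → −367B.
Net: −434 + 368 + 0 − 367 = -433 billion.

-433 billion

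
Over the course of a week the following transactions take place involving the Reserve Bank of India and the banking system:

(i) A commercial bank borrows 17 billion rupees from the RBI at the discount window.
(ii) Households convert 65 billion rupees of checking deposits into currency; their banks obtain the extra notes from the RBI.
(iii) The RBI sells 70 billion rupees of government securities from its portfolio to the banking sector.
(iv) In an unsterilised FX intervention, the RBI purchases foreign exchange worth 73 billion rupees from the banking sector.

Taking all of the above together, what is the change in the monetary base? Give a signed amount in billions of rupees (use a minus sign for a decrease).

+20 billion

RBI balance sheet:
  Assets:      Securities −70B, Loans to banks +17B, Foreign assets +73B
  Liabilities: Bank reserves −45B, Currency in circulation +65B
Commercial banking system:
  Assets:      Reserves at CB −45B, Securities +70B, Foreign assets −73B
  Liabilities: Checkable deposits −65B, Borrowings from CB +17B
Monetary base = currency + reserves: +65B + (−45B) = +20 billion.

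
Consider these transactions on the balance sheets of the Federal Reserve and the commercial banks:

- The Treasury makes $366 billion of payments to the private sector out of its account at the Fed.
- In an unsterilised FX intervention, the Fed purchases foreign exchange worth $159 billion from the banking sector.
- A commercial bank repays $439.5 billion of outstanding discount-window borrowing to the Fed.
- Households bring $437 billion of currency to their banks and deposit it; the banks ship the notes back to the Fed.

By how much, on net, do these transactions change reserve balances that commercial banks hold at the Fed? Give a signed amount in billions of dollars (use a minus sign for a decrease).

Government spending $366 billion: government payments flow into bank reserve accounts → +$366B.
FX purchase $159 billion: the Fed pays by crediting reserve accounts → +$159B.
Discount-window repayment $439.5 billion: repayment is debited from reserves → −$439.5B.
Currency deposit $437 billion: returned notes are swapped for reserve credit → +$437B.
Net: 366 + 159 − 439.5 + 437 = +$522.5 billion.

+$522.5 billion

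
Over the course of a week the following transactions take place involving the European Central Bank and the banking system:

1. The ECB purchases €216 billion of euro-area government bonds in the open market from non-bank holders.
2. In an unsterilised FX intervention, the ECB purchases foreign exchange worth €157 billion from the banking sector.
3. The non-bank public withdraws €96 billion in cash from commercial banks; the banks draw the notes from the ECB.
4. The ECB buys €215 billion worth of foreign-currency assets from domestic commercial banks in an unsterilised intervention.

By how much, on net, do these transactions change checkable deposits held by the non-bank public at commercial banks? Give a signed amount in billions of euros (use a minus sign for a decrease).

+€120 billion

Asset purchase (from non-banks) €216 billion: non-bank counterparties' bank balances rise → +€216B.
FX purchase €157 billion: the counterparty is a bank, so public deposits are unchanged → 0.
Currency withdrawal €96 billion: non-bank counterparties' bank balances fall → −€96B.
FX purchase €215 billion: the counterparty is a bank, so public deposits are unchanged → 0.
Net: 216 + 0 − 96 + 0 = +€120 billion.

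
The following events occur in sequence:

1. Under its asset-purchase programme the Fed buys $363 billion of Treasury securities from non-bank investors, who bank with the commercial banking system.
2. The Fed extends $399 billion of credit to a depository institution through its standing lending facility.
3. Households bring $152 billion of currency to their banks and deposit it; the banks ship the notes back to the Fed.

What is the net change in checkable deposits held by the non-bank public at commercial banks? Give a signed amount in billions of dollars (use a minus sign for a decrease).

+$515 billion

Asset purchase (from non-banks) $363 billion: non-bank counterparties' bank balances rise → +$363B.
Discount-window loan $399 billion: the counterparty is a bank, so public deposits are unchanged → 0.
Currency deposit $152 billion: non-bank counterparties' bank balances rise → +$152B.
Net: 363 + 0 + 152 = +$515 billion.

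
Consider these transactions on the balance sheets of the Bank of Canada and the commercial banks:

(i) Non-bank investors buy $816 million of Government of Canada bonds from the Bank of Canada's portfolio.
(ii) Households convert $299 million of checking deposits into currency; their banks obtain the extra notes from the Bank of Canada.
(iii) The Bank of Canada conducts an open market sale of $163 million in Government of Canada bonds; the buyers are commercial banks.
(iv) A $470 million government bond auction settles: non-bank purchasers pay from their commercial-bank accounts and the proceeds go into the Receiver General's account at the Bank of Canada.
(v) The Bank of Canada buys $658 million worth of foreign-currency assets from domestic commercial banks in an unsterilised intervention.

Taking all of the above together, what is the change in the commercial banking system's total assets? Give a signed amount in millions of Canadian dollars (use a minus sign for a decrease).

Asset sale (to non-banks) $816 million: bank balance sheets shrink → −$816M.
Currency withdrawal $299 million: bank balance sheets shrink → −$299M.
OMO sale (to banks) $163 million: just an asset swap on bank balance sheets → 0.
Government account inflow $470 million: bank balance sheets shrink → −$470M.
FX purchase $658 million: just an asset swap on bank balance sheets → 0.
Net: −816 − 299 + 0 − 470 + 0 = -$1585 million.

-$1585 million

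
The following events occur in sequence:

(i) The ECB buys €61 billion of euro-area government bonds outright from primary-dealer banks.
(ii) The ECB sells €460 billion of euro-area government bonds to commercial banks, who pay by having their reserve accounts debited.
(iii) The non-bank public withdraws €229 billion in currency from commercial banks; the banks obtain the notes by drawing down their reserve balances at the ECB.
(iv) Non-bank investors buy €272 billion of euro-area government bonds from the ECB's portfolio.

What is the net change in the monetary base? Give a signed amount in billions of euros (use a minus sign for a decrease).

-€671 billion

OMO purchase (from banks) €61 billion: ECB balance sheet expands → +€61B.
OMO sale (to banks) €460 billion: ECB balance sheet contracts → −€460B.
Currency withdrawal €229 billion: just a shift between currency and reserves — both are base money → 0.
Asset sale (to non-banks) €272 billion: ECB balance sheet contracts → −€272B.
Net: 61 − 460 + 0 − 272 = -€671 billion.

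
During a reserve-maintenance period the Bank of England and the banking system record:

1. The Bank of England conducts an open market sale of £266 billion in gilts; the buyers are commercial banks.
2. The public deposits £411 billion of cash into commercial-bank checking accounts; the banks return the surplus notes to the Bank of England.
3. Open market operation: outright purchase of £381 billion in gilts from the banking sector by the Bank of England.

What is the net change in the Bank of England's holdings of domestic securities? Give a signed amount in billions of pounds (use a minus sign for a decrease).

Bank of England balance sheet:
  Assets:      Securities +£115B
  Liabilities: Bank reserves +£526B, Currency in circulation −£411B
Commercial banking system:
  Assets:      Reserves at CB +£526B, Securities −£115B
  Liabilities: Checkable deposits +£411B
So the change in the Bank of England's holdings of domestic securities is +£115 billion.

+£115 billion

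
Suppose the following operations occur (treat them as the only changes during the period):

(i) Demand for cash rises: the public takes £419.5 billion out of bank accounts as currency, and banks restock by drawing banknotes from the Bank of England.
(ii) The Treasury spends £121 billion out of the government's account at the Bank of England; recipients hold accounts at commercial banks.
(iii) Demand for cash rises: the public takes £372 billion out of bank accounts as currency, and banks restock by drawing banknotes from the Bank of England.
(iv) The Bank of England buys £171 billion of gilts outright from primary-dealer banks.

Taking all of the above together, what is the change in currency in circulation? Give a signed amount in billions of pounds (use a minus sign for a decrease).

Currency withdrawal £419.5 billion: notes leave the central bank → +£419.5B.
Government spending £121 billion: no currency enters or leaves circulation → 0.
Currency withdrawal £372 billion: notes leave the central bank → +£372B.
OMO purchase (from banks) £171 billion: no currency enters or leaves circulation → 0.
Net: 419.5 + 0 + 372 + 0 = +£791.5 billion.

+£791.5 billion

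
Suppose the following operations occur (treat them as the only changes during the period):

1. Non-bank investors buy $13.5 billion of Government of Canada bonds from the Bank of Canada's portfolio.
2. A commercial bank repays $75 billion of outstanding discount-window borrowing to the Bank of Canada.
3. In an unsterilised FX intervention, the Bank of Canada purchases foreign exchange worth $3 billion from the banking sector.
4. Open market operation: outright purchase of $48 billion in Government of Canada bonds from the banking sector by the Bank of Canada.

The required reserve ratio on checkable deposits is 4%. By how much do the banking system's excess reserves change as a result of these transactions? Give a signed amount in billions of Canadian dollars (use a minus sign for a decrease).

-$36.96 billion

Asset sale (to non-banks) $13.5 billion: reserves −$13.5B, deposits −$13.5B.
Discount-window repayment $75 billion: reserves −$75B, deposits 0.
FX purchase $3 billion: reserves +$3B, deposits 0.
OMO purchase (from banks) $48 billion: reserves +$48B, deposits 0.
Totals: Δreserves = −$37.5B, Δdeposits = −$13.5B.
Δrequired reserves = 4% × −$13.5B = −$0.54B.
Δexcess reserves = Δreserves − Δrequired = −$37.5B − (−$0.54B) = -$36.96 billion.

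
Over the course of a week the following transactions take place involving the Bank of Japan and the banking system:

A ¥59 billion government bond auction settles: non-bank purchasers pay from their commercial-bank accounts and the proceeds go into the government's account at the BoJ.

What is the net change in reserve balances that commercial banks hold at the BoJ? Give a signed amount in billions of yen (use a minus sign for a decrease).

-¥59 billion

Government account inflow ¥59 billion: funds move from bank reserves into the government account → −¥59B.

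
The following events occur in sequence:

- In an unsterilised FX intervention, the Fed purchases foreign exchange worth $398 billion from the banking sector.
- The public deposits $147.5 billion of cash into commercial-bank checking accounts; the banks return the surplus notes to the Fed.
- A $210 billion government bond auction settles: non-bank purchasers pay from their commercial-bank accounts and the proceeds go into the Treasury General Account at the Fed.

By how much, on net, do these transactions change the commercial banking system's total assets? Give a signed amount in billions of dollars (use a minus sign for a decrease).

-$62.5 billion

Fed balance sheet:
  Assets:      Foreign assets +$398B
  Liabilities: Bank reserves +$335.5B, Currency in circulation −$147.5B, Government deposits +$210B
Commercial banking system:
  Assets:      Reserves at CB +$335.5B, Foreign assets −$398B
  Liabilities: Checkable deposits −$62.5B
Change in total bank assets = -$62.5 billion.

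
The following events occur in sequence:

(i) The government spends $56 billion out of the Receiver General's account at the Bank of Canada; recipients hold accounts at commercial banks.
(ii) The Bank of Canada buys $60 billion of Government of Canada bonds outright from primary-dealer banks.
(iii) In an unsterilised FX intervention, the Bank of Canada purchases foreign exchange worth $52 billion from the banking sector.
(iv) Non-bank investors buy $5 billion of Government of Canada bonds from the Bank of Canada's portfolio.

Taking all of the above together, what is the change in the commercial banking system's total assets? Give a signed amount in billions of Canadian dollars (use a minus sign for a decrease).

+$51 billion

Bank of Canada balance sheet:
  Assets:      Securities +$55B, Foreign assets +$52B
  Liabilities: Bank reserves +$163B, Government deposits −$56B
Commercial banking system:
  Assets:      Reserves at CB +$163B, Securities −$60B, Foreign assets −$52B
  Liabilities: Checkable deposits +$51B
Change in total bank assets = +$51 billion.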